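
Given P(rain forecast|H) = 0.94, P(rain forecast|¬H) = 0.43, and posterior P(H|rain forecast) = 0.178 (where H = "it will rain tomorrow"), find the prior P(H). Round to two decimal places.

P(H) = 0.09

Bayes' rule in odds form gives O(H|E) = O(H)·[P(E|H)/P(E|¬H)], hence O(H) = O(H|E)/LR.
Posterior odds = 0.178/(1−0.178) = 0.2165. LR = 0.94/0.43 = 2.1860.
Prior odds = 0.2165/2.1860 = 0.0990, so P(H) = 0.0990/(1+0.0990) ≈ 0.09.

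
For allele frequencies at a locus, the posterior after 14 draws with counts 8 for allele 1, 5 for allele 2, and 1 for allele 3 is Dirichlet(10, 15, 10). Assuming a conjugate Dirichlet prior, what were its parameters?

Dirichlet(2, 10, 9)

For a Dirichlet(α) prior with multinomial counts c, the posterior is Dirichlet(α + c) componentwise.
Subtract each count from the matching posterior parameter: 10−8=2, 15−5=10, 10−1=9.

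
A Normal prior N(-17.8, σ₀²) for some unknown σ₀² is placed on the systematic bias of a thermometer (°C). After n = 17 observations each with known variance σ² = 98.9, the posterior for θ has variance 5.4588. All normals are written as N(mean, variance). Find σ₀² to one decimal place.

σ₀² = 88.5

Posterior precision equals prior precision plus data precision: 1/σ_n² = 1/σ₀² + n/σ².
So 1/σ₀² = 1/5.4588 − 17/98.9 = 0.183190 − 0.171891 = 0.011299.
Hence σ₀² = 1/0.011299 ≈ 88.5.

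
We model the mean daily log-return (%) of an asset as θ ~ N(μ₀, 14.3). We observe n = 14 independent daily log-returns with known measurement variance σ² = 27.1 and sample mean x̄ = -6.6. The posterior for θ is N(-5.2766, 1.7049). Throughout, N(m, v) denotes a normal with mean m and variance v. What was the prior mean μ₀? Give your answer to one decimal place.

μ₀ = 4.5

With known observation variance, the Normal–Normal posterior has precision τ_n = τ₀ + n/σ² and mean μ_n = (τ₀μ₀ + (n/σ²)x̄)/τ_n.
Here τ₀ = 1/14.3 = 0.069930 and τ_data = 14/27.1 = 0.516605, so τ_n = 0.586535.
Rearranging for μ₀: μ₀ = (μ_n·τ_n − τ_data·x̄)/τ₀ = (-5.2766·0.586535 − 0.516605·-6.6) / 0.069930 = 0.314682/0.069930 ≈ 4.5.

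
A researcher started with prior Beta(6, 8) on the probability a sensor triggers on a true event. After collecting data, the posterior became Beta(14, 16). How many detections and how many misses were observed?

Beta is conjugate to the binomial likelihood: posterior = Beta(α+s, β+f).
So s = 14 − 6 = 8 and f = 16 − 8 = 8.

8 detections and 8 misses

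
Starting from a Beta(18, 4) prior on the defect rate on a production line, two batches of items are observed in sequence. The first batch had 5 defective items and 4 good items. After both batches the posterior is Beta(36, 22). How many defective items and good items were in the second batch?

Sequential conjugate updates are equivalent to a single update on the pooled data, so total successes = posterior α − prior α and total failures = posterior β − prior β.
Total across both batches: 36−18=18 defective items, 22−4=18 good items.
Subtract the first batch: 18−5=13 defective items and 18−4=14 good items.

13 defective items and 14 good items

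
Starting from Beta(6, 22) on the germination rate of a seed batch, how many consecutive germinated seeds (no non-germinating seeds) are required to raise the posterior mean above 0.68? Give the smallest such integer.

k = 41

After k germinated seeds and 0 non-germinating seeds the posterior is Beta(6+k, 22), with mean (6+k)/(6+22+k).
Set (6+k)/(28+k) > 0.68 and solve: k > (0.68·28 − 6)/(1 − 0.68) = 40.750.
The smallest integer exceeding 40.750 is 41, and checking k=41: (47)/(69) = 0.6812 > 0.68.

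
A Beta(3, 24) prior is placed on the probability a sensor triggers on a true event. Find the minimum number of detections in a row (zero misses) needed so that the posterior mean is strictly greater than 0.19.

After k detections and 0 misses the posterior is Beta(3+k, 24), with mean (3+k)/(3+24+k).
Set (3+k)/(27+k) > 0.19 and solve: k > (0.19·27 − 3)/(1 − 0.19) = 2.630.
The smallest integer exceeding 2.630 is 3.

k = 3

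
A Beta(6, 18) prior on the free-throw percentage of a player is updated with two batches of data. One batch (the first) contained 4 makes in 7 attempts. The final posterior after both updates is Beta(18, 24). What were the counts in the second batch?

Because Beta–binomial updating is additive in the counts, the combined data contributed (α_post−α_prior, β_post−β_prior) successes and failures.
Total across both batches: 18−6=12 makes, 24−18=6 misses.
Subtract the first batch: 12−4=8 makes and 6−3=3 misses.

8 makes and 3 misses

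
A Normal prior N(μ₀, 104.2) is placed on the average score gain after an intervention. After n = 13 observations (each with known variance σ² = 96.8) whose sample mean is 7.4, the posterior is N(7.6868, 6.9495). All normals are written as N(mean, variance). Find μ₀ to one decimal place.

μ₀ = 11.7

With known observation variance, the Normal–Normal posterior has precision τ_n = τ₀ + n/σ² and mean μ_n = (τ₀μ₀ + (n/σ²)x̄)/τ_n.
Here τ₀ = 1/104.2 = 0.009597 and τ_data = 13/96.8 = 0.134298, so τ_n = 0.143895.
Rearranging for μ₀: μ₀ = (μ_n·τ_n − τ_data·x̄)/τ₀ = (7.6868·0.143895 − 0.134298·7.4) / 0.009597 = 0.112287/0.009597 ≈ 11.7.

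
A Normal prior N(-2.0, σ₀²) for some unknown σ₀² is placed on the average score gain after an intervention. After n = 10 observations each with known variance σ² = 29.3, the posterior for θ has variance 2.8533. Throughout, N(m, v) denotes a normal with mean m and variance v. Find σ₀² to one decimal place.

σ₀² = 109.0

For the Normal–Normal model with known σ², precisions add: τ_n = τ₀ + n/σ².
So 1/σ₀² = 1/2.8533 − 10/29.3 = 0.350471 − 0.341297 = 0.009174.
Hence σ₀² = 1/0.009174 ≈ 109.0.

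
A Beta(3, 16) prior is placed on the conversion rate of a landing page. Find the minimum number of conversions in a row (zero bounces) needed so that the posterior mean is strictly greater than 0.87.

After k conversions and 0 bounces the posterior is Beta(3+k, 16), with mean (3+k)/(3+16+k).
Set (3+k)/(19+k) > 0.87 and solve: k > (0.87·19 − 3)/(1 − 0.87) = 104.077.
The smallest integer exceeding 104.077 is 105, and checking k=105: (108)/(124) = 0.8710 > 0.87.

k = 105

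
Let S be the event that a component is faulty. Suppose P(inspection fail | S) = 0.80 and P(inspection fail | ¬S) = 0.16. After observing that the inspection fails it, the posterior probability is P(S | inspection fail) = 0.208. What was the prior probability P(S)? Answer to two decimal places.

P(S) = 0.05

In odds form, posterior odds = prior odds × likelihood ratio, so prior odds = posterior odds ÷ LR.
Posterior odds = 0.208/(1−0.208) = 0.2626. LR = 0.80/0.16 = 5.0000.
Prior odds = 0.2626/5.0000 = 0.0525, so P(S) = 0.0525/(1+0.0525) ≈ 0.05.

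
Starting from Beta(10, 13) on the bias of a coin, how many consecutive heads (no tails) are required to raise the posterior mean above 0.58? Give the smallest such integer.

k = 8

After k heads and 0 tails the posterior is Beta(10+k, 13), with mean (10+k)/(10+13+k).
Set (10+k)/(23+k) > 0.58 and solve: k > (0.58·23 − 10)/(1 − 0.58) = 7.952.
The smallest integer exceeding 7.952 is 8.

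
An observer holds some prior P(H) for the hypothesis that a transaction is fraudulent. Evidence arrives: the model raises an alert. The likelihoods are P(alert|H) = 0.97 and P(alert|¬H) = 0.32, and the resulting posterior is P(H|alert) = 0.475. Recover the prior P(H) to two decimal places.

P(H) = 0.23

Bayes' rule in odds form gives O(H|E) = O(H)·[P(E|H)/P(E|¬H)], hence O(H) = O(H|E)/LR.
Posterior odds = 0.475/(1−0.475) = 0.9048. LR = 0.97/0.32 = 3.0312.
Prior odds = 0.9048/3.0312 = 0.2985, so P(H) = 0.2985/(1+0.2985) ≈ 0.23.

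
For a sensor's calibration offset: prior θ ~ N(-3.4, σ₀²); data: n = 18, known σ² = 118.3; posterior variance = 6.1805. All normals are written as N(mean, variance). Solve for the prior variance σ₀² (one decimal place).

σ₀² = 103.7

Posterior precision equals prior precision plus data precision: 1/σ_n² = 1/σ₀² + n/σ².
So 1/σ₀² = 1/6.1805 − 18/118.3 = 0.161799 − 0.152156 = 0.009643.
Hence σ₀² = 1/0.009643 ≈ 103.7.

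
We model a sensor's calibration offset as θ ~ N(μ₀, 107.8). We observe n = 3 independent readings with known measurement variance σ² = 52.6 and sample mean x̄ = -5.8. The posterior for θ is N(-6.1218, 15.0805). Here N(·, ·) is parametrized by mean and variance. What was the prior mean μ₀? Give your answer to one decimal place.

μ₀ = -8.1

With known observation variance, the Normal–Normal posterior has precision τ_n = τ₀ + n/σ² and mean μ_n = (τ₀μ₀ + (n/σ²)x̄)/τ_n.
Here τ₀ = 1/107.8 = 0.009276 and τ_data = 3/52.6 = 0.057034, so τ_n = 0.066310.
Rearranging for μ₀: μ₀ = (μ_n·τ_n − τ_data·x̄)/τ₀ = (-6.1218·0.066310 − 0.057034·-5.8) / 0.009276 = -0.075139/0.009276 ≈ -8.1.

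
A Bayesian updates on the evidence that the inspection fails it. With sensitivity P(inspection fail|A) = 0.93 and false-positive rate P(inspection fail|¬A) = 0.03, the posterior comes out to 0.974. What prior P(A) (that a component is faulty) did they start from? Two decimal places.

Bayes' rule in odds form gives O(A|E) = O(A)·[P(E|A)/P(E|¬A)], hence O(A) = O(A|E)/LR.
Posterior odds = 0.974/(1−0.974) = 37.4615. LR = 0.93/0.03 = 31.0000.
Prior odds = 37.4615/31.0000 = 1.2084, so P(A) = 1.2084/(1+1.2084) ≈ 0.55.

P(A) = 0.55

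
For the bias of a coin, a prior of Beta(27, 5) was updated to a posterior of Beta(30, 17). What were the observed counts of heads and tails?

Under Beta–binomial conjugacy the posterior parameters are (α+s, β+f).
So s = 30 − 27 = 3 and f = 17 − 5 = 12.

3 heads and 12 tails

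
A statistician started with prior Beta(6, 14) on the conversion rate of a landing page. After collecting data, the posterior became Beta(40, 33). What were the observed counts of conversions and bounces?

34 conversions and 19 bounces

A Beta(α, β) prior with s successes and f failures in binomial data gives a Beta(α+s, β+f) posterior.
So s = 40 − 6 = 34 and f = 33 − 14 = 19.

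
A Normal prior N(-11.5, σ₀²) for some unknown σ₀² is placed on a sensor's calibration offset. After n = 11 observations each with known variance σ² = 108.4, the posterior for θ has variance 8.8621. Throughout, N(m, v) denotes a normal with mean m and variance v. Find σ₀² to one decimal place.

σ₀² = 88.0

Posterior precision equals prior precision plus data precision: 1/σ_n² = 1/σ₀² + n/σ².
So 1/σ₀² = 1/8.8621 − 11/108.4 = 0.112840 − 0.101476 = 0.011364.
Hence σ₀² = 1/0.011364 ≈ 88.0.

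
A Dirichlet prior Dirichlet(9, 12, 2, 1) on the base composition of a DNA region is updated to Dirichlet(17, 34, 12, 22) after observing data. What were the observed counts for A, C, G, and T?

counts (8, 22, 10, 21)

For a Dirichlet(α) prior with multinomial counts c, the posterior is Dirichlet(α + c) componentwise.
Counts are posterior − prior componentwise: 17−9=8, 34−12=22, 12−2=10, 22−1=21.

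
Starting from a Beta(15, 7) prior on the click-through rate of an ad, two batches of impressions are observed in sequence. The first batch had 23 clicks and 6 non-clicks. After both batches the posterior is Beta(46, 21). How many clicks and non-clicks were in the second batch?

Sequential conjugate updates are equivalent to a single update on the pooled data, so total successes = posterior α − prior α and total failures = posterior β − prior β.
Total across both batches: 46−15=31 clicks, 21−7=14 non-clicks.
Subtract the first batch: 31−23=8 clicks and 14−6=8 non-clicks.

8 clicks and 8 non-clicks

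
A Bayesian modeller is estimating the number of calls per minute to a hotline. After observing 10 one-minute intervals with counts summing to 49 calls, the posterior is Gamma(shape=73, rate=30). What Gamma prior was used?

Gamma(shape=24, rate=20)

Gamma–Poisson conjugacy: posterior shape = α + Σxᵢ, posterior rate = β + n.
So α = 73 − 49 = 24 and β = 30 − 10 = 20.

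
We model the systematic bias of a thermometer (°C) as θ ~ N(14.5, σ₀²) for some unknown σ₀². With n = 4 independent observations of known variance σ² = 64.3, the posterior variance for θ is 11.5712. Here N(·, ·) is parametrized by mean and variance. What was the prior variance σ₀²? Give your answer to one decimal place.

For the Normal–Normal model with known σ², precisions add: τ_n = τ₀ + n/σ².
So 1/σ₀² = 1/11.5712 − 4/64.3 = 0.086421 − 0.062208 = 0.024213.
Hence σ₀² = 1/0.024213 ≈ 41.3.

σ₀² = 41.3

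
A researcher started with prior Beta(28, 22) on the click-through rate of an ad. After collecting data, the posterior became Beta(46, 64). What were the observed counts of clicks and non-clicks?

18 clicks and 42 non-clicks

Under Beta–binomial conjugacy the posterior parameters are (a+s, b+f).
Match parameters: s=46−28=18, f=64−22=42.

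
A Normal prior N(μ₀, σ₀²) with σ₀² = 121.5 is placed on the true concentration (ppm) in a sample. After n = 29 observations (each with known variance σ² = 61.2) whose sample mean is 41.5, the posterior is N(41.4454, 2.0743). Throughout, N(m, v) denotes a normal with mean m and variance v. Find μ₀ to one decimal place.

μ₀ = 38.3

With known observation variance, the Normal–Normal posterior has precision τ_n = τ₀ + n/σ² and mean μ_n = (τ₀μ₀ + (n/σ²)x̄)/τ_n.
Here τ₀ = 1/121.5 = 0.008230 and τ_data = 29/61.2 = 0.473856, so τ_n = 0.482086.
Rearranging for μ₀: μ₀ = (μ_n·τ_n − τ_data·x̄)/τ₀ = (41.4454·0.482086 − 0.473856·41.5) / 0.008230 = 0.315223/0.008230 ≈ 38.3.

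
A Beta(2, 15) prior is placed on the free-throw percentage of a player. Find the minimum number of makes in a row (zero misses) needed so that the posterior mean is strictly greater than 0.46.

k = 11

After k makes and 0 misses the posterior is Beta(2+k, 15), with mean (2+k)/(2+15+k).
Set (2+k)/(17+k) > 0.46 and solve: k > (0.46·17 − 2)/(1 − 0.46) = 10.778.
The smallest integer exceeding 10.778 is 11, and checking k=11: (13)/(28) = 0.4643 > 0.46.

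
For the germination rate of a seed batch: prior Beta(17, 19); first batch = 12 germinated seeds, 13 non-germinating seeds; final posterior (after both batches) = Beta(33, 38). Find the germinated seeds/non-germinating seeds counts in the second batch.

Sequential conjugate updates are equivalent to a single update on the pooled data, so total successes = posterior α − prior α and total failures = posterior β − prior β.
Total across both batches: 33−17=16 germinated seeds, 38−19=19 non-germinating seeds.
Subtract the first batch: 16−12=4 germinated seeds and 19−13=6 non-germinating seeds.

4 germinated seeds and 6 non-germinating seeds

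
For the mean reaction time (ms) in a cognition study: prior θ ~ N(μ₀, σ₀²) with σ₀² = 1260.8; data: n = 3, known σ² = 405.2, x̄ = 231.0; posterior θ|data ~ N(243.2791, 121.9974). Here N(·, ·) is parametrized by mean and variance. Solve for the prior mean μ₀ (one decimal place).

μ₀ = 357.9

The posterior mean is a precision-weighted average: μ_n = (τ₀μ₀ + τ_data·x̄)/(τ₀+τ_data), with τ₀=1/σ₀² and τ_data=n/σ².
Here τ₀ = 1/1260.8 = 0.000793 and τ_data = 3/405.2 = 0.007404, so τ_n = 0.008197.
Rearranging for μ₀: μ₀ = (μ_n·τ_n − τ_data·x̄)/τ₀ = (243.2791·0.008197 − 0.007404·231.0) / 0.000793 = 0.283835/0.000793 ≈ 357.9.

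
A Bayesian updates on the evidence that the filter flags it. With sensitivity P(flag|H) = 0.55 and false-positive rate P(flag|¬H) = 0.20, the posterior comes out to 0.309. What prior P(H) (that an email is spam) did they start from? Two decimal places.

In odds form, posterior odds = prior odds × likelihood ratio, so prior odds = posterior odds ÷ LR.
Posterior odds = 0.309/(1−0.309) = 0.4472. LR = 0.55/0.20 = 2.7500.
Prior odds = 0.4472/2.7500 = 0.1626, so P(H) = 0.1626/(1+0.1626) ≈ 0.14.

P(H) = 0.14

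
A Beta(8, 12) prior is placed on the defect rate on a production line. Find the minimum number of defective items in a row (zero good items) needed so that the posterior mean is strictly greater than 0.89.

k = 90

After k defective items and 0 good items the posterior is Beta(8+k, 12), with mean (8+k)/(8+12+k).
Set (8+k)/(20+k) > 0.89 and solve: k > (0.89·20 − 8)/(1 − 0.89) = 89.091.
The smallest integer exceeding 89.091 is 90, and checking k=90: (98)/(110) = 0.8909 > 0.89.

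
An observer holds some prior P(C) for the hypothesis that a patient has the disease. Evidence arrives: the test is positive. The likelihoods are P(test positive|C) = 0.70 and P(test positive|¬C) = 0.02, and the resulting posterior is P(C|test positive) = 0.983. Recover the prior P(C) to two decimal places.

P(C) = 0.62

Bayes' rule in odds form gives O(C|E) = O(C)·[P(E|C)/P(E|¬C)], hence O(C) = O(C|E)/LR.
Posterior odds = 0.983/(1−0.983) = 57.8235. LR = 0.70/0.02 = 35.0000.
Prior odds = 57.8235/35.0000 = 1.6521, so P(C) = 1.6521/(1+1.6521) ≈ 0.62.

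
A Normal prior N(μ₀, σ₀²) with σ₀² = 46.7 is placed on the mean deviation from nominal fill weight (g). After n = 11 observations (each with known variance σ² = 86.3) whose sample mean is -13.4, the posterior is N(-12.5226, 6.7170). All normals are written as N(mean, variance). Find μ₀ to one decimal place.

The posterior mean is a precision-weighted average: μ_n = (τ₀μ₀ + τ_data·x̄)/(τ₀+τ_data), with τ₀=1/σ₀² and τ_data=n/σ².
Here τ₀ = 1/46.7 = 0.021413 and τ_data = 11/86.3 = 0.127462, so τ_n = 0.148875.
Rearranging for μ₀: μ₀ = (μ_n·τ_n − τ_data·x̄)/τ₀ = (-12.5226·0.148875 − 0.127462·-13.4) / 0.021413 = -0.156311/0.021413 ≈ -7.3.

μ₀ = -7.3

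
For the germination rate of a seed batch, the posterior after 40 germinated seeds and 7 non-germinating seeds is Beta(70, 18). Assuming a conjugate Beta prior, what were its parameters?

Beta is conjugate to the binomial likelihood: posterior = Beta(a+s, b+f).
Subtract the data counts: 70−40=30, 18−7=11.

Beta(30, 11)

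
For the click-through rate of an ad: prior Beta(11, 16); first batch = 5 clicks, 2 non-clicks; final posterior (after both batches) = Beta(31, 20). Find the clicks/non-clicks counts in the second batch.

Because Beta–binomial updating is additive in the counts, the combined data contributed (α_post−α_prior, β_post−β_prior) successes and failures.
Total across both batches: 31−11=20 clicks, 20−16=4 non-clicks.
Subtract the first batch: 20−5=15 clicks and 4−2=2 non-clicks.

15 clicks and 2 non-clicks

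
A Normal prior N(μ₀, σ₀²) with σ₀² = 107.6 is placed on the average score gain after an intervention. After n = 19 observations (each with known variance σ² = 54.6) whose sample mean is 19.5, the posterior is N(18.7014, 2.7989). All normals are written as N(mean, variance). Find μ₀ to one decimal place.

The posterior mean is a precision-weighted average: μ_n = (τ₀μ₀ + τ_data·x̄)/(τ₀+τ_data), with τ₀=1/σ₀² and τ_data=n/σ².
Here τ₀ = 1/107.6 = 0.009294 and τ_data = 19/54.6 = 0.347985, so τ_n = 0.357279.
Rearranging for μ₀: μ₀ = (μ_n·τ_n − τ_data·x̄)/τ₀ = (18.7014·0.357279 − 0.347985·19.5) / 0.009294 = -0.104090/0.009294 ≈ -11.2.

μ₀ = -11.2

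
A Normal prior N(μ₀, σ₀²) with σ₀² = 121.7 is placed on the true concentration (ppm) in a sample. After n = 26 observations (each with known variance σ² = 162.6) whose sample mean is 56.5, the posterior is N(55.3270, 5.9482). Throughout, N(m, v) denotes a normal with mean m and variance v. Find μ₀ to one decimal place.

μ₀ = 32.5

With known observation variance, the Normal–Normal posterior has precision τ_n = τ₀ + n/σ² and mean μ_n = (τ₀μ₀ + (n/σ²)x̄)/τ_n.
Here τ₀ = 1/121.7 = 0.008217 and τ_data = 26/162.6 = 0.159902, so τ_n = 0.168119.
Rearranging for μ₀: μ₀ = (μ_n·τ_n − τ_data·x̄)/τ₀ = (55.3270·0.168119 − 0.159902·56.5) / 0.008217 = 0.267057/0.008217 ≈ 32.5.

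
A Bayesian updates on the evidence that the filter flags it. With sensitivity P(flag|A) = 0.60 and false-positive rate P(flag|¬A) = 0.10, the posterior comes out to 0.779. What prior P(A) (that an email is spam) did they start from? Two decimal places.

P(A) = 0.37

Bayes' rule in odds form gives O(A|E) = O(A)·[P(E|A)/P(E|¬A)], hence O(A) = O(A|E)/LR.
Posterior odds = 0.779/(1−0.779) = 3.5249. LR = 0.60/0.10 = 6.0000.
Prior odds = 3.5249/6.0000 = 0.5875, so P(A) = 0.5875/(1+0.5875) ≈ 0.37.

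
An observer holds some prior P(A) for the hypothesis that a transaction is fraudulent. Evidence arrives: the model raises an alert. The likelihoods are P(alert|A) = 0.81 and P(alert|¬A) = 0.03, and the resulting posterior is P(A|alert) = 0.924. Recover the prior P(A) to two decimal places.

P(A) = 0.31

Bayes' rule in odds form gives O(A|E) = O(A)·[P(E|A)/P(E|¬A)], hence O(A) = O(A|E)/LR.
Posterior odds = 0.924/(1−0.924) = 12.1579. LR = 0.81/0.03 = 27.0000.
Prior odds = 12.1579/27.0000 = 0.4503, so P(A) = 0.4503/(1+0.4503) ≈ 0.31.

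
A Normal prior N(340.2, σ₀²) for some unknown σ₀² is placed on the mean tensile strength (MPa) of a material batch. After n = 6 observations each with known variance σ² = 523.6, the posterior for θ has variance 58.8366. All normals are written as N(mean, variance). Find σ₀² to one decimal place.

For the Normal–Normal model with known σ², precisions add: τ_n = τ₀ + n/σ².
So 1/σ₀² = 1/58.8366 − 6/523.6 = 0.016996 − 0.011459 = 0.005537.
Hence σ₀² = 1/0.005537 ≈ 180.6.

σ₀² = 180.6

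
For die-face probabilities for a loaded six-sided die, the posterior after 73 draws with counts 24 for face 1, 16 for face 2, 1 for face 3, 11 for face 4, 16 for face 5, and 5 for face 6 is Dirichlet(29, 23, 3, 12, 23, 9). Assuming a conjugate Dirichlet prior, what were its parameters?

For a Dirichlet(α) prior with multinomial counts c, the posterior is Dirichlet(α + c) componentwise.
Subtract each count from the matching posterior parameter: 29−24=5, 23−16=7, 3−1=2, 12−11=1, 23−16=7, 9−5=4.

Dirichlet(5, 7, 2, 1, 7, 4)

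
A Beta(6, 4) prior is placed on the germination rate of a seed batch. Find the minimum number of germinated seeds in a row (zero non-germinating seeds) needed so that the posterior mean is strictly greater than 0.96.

After k germinated seeds and 0 non-germinating seeds the posterior is Beta(6+k, 4), with mean (6+k)/(6+4+k).
Set (6+k)/(10+k) > 0.96 and solve: k > (0.96·10 − 6)/(1 − 0.96) = 90.000.
The smallest integer exceeding 90.000 is 91.

k = 91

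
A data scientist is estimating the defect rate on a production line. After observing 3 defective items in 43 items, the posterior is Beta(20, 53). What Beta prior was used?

A Beta(α, β) prior with s successes and f failures in binomial data gives a Beta(α+s, β+f) posterior.
So α = 20 − 3 = 17 and β = 53 − 40 = 13.

Beta(17, 13)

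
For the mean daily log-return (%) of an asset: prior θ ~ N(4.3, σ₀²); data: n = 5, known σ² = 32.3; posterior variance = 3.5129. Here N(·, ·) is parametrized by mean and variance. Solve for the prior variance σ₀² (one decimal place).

σ₀² = 7.7

For the Normal–Normal model with known σ², precisions add: τ_n = τ₀ + n/σ².
So 1/σ₀² = 1/3.5129 − 5/32.3 = 0.284665 − 0.154799 = 0.129866.
Hence σ₀² = 1/0.129866 ≈ 7.7.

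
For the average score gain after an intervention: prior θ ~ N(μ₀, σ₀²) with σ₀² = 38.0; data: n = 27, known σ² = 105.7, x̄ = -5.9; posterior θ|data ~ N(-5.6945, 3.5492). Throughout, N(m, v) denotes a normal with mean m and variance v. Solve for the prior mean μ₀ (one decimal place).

With known observation variance, the Normal–Normal posterior has precision τ_n = τ₀ + n/σ² and mean μ_n = (τ₀μ₀ + (n/σ²)x̄)/τ_n.
Here τ₀ = 1/38.0 = 0.026316 and τ_data = 27/105.7 = 0.255440, so τ_n = 0.281756.
Rearranging for μ₀: μ₀ = (μ_n·τ_n − τ_data·x̄)/τ₀ = (-5.6945·0.281756 − 0.255440·-5.9) / 0.026316 = -0.097364/0.026316 ≈ -3.7.

μ₀ = -3.7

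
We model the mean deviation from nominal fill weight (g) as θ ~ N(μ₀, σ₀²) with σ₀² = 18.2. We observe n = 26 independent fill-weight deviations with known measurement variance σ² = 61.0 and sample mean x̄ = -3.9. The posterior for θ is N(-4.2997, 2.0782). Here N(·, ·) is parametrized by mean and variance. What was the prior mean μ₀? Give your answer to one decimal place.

The posterior mean is a precision-weighted average: μ_n = (τ₀μ₀ + τ_data·x̄)/(τ₀+τ_data), with τ₀=1/σ₀² and τ_data=n/σ².
Here τ₀ = 1/18.2 = 0.054945 and τ_data = 26/61.0 = 0.426230, so τ_n = 0.481175.
Rearranging for μ₀: μ₀ = (μ_n·τ_n − τ_data·x̄)/τ₀ = (-4.2997·0.481175 − 0.426230·-3.9) / 0.054945 = -0.406611/0.054945 ≈ -7.4.

μ₀ = -7.4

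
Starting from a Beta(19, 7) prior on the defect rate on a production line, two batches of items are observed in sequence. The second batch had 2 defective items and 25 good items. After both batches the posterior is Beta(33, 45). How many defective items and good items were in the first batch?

Because Beta–binomial updating is additive in the counts, the combined data contributed (α_post−α_prior, β_post−β_prior) successes and failures.
Total across both batches: 33−19=14 defective items, 45−7=38 good items.
Subtract the second batch: 14−2=12 defective items and 38−25=13 good items.

12 defective items and 13 good items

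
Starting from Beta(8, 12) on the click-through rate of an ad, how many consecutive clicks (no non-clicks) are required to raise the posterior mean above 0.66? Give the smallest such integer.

k = 16

After k clicks and 0 non-clicks the posterior is Beta(8+k, 12), with mean (8+k)/(8+12+k).
Set (8+k)/(20+k) > 0.66 and solve: k > (0.66·20 − 8)/(1 − 0.66) = 15.294.
The smallest integer exceeding 15.294 is 16.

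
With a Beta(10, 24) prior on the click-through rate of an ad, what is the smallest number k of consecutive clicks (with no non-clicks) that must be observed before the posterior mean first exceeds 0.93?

k = 309

After k clicks and 0 non-clicks the posterior is Beta(10+k, 24), with mean (10+k)/(10+24+k).
Set (10+k)/(34+k) > 0.93 and solve: k > (0.93·34 − 10)/(1 − 0.93) = 308.857.
The smallest integer exceeding 308.857 is 309.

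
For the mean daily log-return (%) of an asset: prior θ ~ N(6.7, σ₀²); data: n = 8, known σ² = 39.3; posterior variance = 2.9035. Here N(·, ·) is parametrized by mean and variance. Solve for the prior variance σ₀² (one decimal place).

Posterior precision equals prior precision plus data precision: 1/σ_n² = 1/σ₀² + n/σ².
So 1/σ₀² = 1/2.9035 − 8/39.3 = 0.344412 − 0.203562 = 0.140850.
Hence σ₀² = 1/0.140850 ≈ 7.1.

σ₀² = 7.1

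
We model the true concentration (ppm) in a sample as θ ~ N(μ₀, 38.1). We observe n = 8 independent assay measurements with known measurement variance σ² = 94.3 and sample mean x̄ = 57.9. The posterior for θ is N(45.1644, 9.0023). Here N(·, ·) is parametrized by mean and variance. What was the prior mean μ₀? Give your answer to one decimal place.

μ₀ = 4.0

The posterior mean is a precision-weighted average: μ_n = (τ₀μ₀ + τ_data·x̄)/(τ₀+τ_data), with τ₀=1/σ₀² and τ_data=n/σ².
Here τ₀ = 1/38.1 = 0.026247 and τ_data = 8/94.3 = 0.084836, so τ_n = 0.111083.
Rearranging for μ₀: μ₀ = (μ_n·τ_n − τ_data·x̄)/τ₀ = (45.1644·0.111083 − 0.084836·57.9) / 0.026247 = 0.104993/0.026247 ≈ 4.0.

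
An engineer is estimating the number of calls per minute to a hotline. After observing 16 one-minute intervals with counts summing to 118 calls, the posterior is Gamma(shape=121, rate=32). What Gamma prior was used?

Gamma(shape=3, rate=16)

Gamma–Poisson conjugacy: posterior shape = α + Σxᵢ, posterior rate = β + n.
So α = 121 − 118 = 3 and β = 32 − 16 = 16.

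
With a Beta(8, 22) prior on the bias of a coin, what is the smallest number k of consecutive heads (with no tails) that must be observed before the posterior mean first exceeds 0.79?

k = 75

After k heads and 0 tails the posterior is Beta(8+k, 22), with mean (8+k)/(8+22+k).
Set (8+k)/(30+k) > 0.79 and solve: k > (0.79·30 − 8)/(1 − 0.79) = 74.762.
The smallest integer exceeding 74.762 is 75, and checking k=75: (83)/(105) = 0.7905 > 0.79.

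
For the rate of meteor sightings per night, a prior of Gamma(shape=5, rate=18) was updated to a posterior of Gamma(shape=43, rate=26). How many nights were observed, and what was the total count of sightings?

A Gamma(α, β) prior (rate parametrization) on a Poisson rate with n observations summing to S gives posterior Gamma(α+S, β+n).
Matching: Σxᵢ = 43 − 5 = 38 and n = 26 − 18 = 8.

n = 8 nights with total 38 sightings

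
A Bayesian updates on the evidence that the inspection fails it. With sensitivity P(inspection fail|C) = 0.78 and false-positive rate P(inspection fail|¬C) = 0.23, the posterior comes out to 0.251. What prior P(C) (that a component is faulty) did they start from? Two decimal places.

In odds form, posterior odds = prior odds × likelihood ratio, so prior odds = posterior odds ÷ LR.
Posterior odds = 0.251/(1−0.251) = 0.3351. LR = 0.78/0.23 = 3.3913.
Prior odds = 0.3351/3.3913 = 0.0988, so P(C) = 0.0988/(1+0.0988) ≈ 0.09.

P(C) = 0.09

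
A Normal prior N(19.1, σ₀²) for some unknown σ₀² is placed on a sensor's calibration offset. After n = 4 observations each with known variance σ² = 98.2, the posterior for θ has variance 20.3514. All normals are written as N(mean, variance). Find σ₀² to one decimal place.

For the Normal–Normal model with known σ², precisions add: τ_n = τ₀ + n/σ².
So 1/σ₀² = 1/20.3514 − 4/98.2 = 0.049137 − 0.040733 = 0.008404.
Hence σ₀² = 1/0.008404 ≈ 119.0.

σ₀² = 119.0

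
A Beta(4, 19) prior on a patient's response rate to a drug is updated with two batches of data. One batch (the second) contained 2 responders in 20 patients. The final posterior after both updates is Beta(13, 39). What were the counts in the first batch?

7 responders and 2 non-responders

Because Beta–binomial updating is additive in the counts, the combined data contributed (α_post−α_prior, β_post−β_prior) successes and failures.
Total across both batches: 13−4=9 responders, 39−19=20 non-responders.
Subtract the second batch: 9−2=7 responders and 20−18=2 non-responders.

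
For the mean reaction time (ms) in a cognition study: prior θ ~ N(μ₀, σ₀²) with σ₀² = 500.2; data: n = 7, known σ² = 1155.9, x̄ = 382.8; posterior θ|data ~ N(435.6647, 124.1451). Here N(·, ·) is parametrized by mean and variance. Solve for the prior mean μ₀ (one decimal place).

The posterior mean is a precision-weighted average: μ_n = (τ₀μ₀ + τ_data·x̄)/(τ₀+τ_data), with τ₀=1/σ₀² and τ_data=n/σ².
Here τ₀ = 1/500.2 = 0.001999 and τ_data = 7/1155.9 = 0.006056, so τ_n = 0.008055.
Rearranging for μ₀: μ₀ = (μ_n·τ_n − τ_data·x̄)/τ₀ = (435.6647·0.008055 − 0.006056·382.8) / 0.001999 = 1.191042/0.001999 ≈ 595.8.

μ₀ = 595.8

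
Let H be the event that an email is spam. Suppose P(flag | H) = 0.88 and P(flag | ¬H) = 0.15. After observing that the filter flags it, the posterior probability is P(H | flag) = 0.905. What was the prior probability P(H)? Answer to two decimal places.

P(H) = 0.62

Bayes' rule in odds form gives O(H|E) = O(H)·[P(E|H)/P(E|¬H)], hence O(H) = O(H|E)/LR.
Posterior odds = 0.905/(1−0.905) = 9.5263. LR = 0.88/0.15 = 5.8667.
Prior odds = 9.5263/5.8667 = 1.6238, so P(H) = 1.6238/(1+1.6238) ≈ 0.62.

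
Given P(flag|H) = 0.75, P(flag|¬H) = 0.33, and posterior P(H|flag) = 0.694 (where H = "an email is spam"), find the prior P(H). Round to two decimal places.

P(H) = 0.50

Bayes' rule in odds form gives O(H|E) = O(H)·[P(E|H)/P(E|¬H)], hence O(H) = O(H|E)/LR.
Posterior odds = 0.694/(1−0.694) = 2.2680. LR = 0.75/0.33 = 2.2727.
Prior odds = 2.2680/2.2727 = 0.9979, so P(H) = 0.9979/(1+0.9979) ≈ 0.50.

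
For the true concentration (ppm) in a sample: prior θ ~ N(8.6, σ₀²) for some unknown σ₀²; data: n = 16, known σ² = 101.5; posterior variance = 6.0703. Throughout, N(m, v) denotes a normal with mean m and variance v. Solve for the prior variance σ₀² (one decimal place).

Posterior precision equals prior precision plus data precision: 1/σ_n² = 1/σ₀² + n/σ².
So 1/σ₀² = 1/6.0703 − 16/101.5 = 0.164737 − 0.157635 = 0.007102.
Hence σ₀² = 1/0.007102 ≈ 140.8.

σ₀² = 140.8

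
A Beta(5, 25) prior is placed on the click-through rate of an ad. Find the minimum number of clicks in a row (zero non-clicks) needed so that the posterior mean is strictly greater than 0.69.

After k clicks and 0 non-clicks the posterior is Beta(5+k, 25), with mean (5+k)/(5+25+k).
Set (5+k)/(30+k) > 0.69 and solve: k > (0.69·30 − 5)/(1 − 0.69) = 50.645.
The smallest integer exceeding 50.645 is 51, and checking k=51: (56)/(81) = 0.6914 > 0.69.

k = 51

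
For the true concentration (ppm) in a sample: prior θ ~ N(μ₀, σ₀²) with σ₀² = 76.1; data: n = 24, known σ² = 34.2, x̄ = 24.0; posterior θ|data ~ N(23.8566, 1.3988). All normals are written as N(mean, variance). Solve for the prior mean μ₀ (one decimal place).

μ₀ = 16.2

With known observation variance, the Normal–Normal posterior has precision τ_n = τ₀ + n/σ² and mean μ_n = (τ₀μ₀ + (n/σ²)x̄)/τ_n.
Here τ₀ = 1/76.1 = 0.013141 and τ_data = 24/34.2 = 0.701754, so τ_n = 0.714895.
Rearranging for μ₀: μ₀ = (μ_n·τ_n − τ_data·x̄)/τ₀ = (23.8566·0.714895 − 0.701754·24.0) / 0.013141 = 0.212868/0.013141 ≈ 16.2.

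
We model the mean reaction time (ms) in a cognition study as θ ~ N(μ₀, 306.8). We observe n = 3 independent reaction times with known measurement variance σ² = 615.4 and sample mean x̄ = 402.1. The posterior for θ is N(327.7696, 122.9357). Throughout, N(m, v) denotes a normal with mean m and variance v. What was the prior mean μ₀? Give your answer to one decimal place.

With known observation variance, the Normal–Normal posterior has precision τ_n = τ₀ + n/σ² and mean μ_n = (τ₀μ₀ + (n/σ²)x̄)/τ_n.
Here τ₀ = 1/306.8 = 0.003259 and τ_data = 3/615.4 = 0.004875, so τ_n = 0.008134.
Rearranging for μ₀: μ₀ = (μ_n·τ_n − τ_data·x̄)/τ₀ = (327.7696·0.008134 − 0.004875·402.1) / 0.003259 = 0.705840/0.003259 ≈ 216.6.

μ₀ = 216.6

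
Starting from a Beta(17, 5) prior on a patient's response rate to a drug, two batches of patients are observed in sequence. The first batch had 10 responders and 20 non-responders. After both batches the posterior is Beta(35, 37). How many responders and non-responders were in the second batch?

8 responders and 12 non-responders

Because Beta–binomial updating is additive in the counts, the combined data contributed (α_post−α_prior, β_post−β_prior) successes and failures.
Total across both batches: 35−17=18 responders, 37−5=32 non-responders.
Subtract the first batch: 18−10=8 responders and 32−20=12 non-responders.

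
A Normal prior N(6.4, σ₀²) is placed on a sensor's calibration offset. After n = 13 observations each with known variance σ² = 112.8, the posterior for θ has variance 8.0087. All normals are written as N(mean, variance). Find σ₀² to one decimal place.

For the Normal–Normal model with known σ², precisions add: τ_n = τ₀ + n/σ².
So 1/σ₀² = 1/8.0087 − 13/112.8 = 0.124864 − 0.115248 = 0.009616.
Hence σ₀² = 1/0.009616 ≈ 104.0.

σ₀² = 104.0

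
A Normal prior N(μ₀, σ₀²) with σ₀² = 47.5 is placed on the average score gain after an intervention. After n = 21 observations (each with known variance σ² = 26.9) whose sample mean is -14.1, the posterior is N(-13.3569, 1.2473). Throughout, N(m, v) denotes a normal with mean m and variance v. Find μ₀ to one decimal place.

The posterior mean is a precision-weighted average: μ_n = (τ₀μ₀ + τ_data·x̄)/(τ₀+τ_data), with τ₀=1/σ₀² and τ_data=n/σ².
Here τ₀ = 1/47.5 = 0.021053 and τ_data = 21/26.9 = 0.780669, so τ_n = 0.801722.
Rearranging for μ₀: μ₀ = (μ_n·τ_n − τ_data·x̄)/τ₀ = (-13.3569·0.801722 − 0.780669·-14.1) / 0.021053 = 0.298912/0.021053 ≈ 14.2.

μ₀ = 14.2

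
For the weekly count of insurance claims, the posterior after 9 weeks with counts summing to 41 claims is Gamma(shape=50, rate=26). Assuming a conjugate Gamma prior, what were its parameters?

Gamma–Poisson conjugacy: posterior shape = α + Σxᵢ, posterior rate = β + n.
So α = 50 − 41 = 9 and β = 26 − 9 = 17.

Gamma(shape=9, rate=17)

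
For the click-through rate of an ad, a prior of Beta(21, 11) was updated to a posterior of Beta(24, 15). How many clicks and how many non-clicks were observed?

Under Beta–binomial conjugacy the posterior parameters are (α+s, β+f).
So s = 24 − 21 = 3 and f = 15 − 11 = 4.

3 clicks and 4 non-clicks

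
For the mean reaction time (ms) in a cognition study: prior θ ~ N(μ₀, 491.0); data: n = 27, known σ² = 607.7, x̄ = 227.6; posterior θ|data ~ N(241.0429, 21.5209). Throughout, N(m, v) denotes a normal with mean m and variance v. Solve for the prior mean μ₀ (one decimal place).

μ₀ = 534.3

With known observation variance, the Normal–Normal posterior has precision τ_n = τ₀ + n/σ² and mean μ_n = (τ₀μ₀ + (n/σ²)x̄)/τ_n.
Here τ₀ = 1/491.0 = 0.002037 and τ_data = 27/607.7 = 0.044430, so τ_n = 0.046467.
Rearranging for μ₀: μ₀ = (μ_n·τ_n − τ_data·x̄)/τ₀ = (241.0429·0.046467 − 0.044430·227.6) / 0.002037 = 1.088272/0.002037 ≈ 534.3.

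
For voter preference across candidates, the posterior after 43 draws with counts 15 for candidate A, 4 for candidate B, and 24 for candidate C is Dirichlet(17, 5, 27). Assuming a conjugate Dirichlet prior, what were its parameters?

Dirichlet(2, 1, 3)

For a Dirichlet(α) prior with multinomial counts c, the posterior is Dirichlet(α + c) componentwise.
Subtract each count from the matching posterior parameter: 17−15=2, 5−4=1, 27−24=3.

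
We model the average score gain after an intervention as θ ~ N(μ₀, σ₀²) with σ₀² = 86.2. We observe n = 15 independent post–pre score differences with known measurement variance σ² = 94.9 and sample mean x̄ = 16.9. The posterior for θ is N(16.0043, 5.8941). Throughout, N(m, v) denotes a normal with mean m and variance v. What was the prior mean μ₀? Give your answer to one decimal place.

μ₀ = 3.8

With known observation variance, the Normal–Normal posterior has precision τ_n = τ₀ + n/σ² and mean μ_n = (τ₀μ₀ + (n/σ²)x̄)/τ_n.
Here τ₀ = 1/86.2 = 0.011601 and τ_data = 15/94.9 = 0.158061, so τ_n = 0.169662.
Rearranging for μ₀: μ₀ = (μ_n·τ_n − τ_data·x̄)/τ₀ = (16.0043·0.169662 − 0.158061·16.9) / 0.011601 = 0.044091/0.011601 ≈ 3.8.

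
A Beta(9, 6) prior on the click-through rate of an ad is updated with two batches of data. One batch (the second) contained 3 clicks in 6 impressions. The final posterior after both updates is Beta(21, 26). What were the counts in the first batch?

Sequential conjugate updates are equivalent to a single update on the pooled data, so total successes = posterior α − prior α and total failures = posterior β − prior β.
Total across both batches: 21−9=12 clicks, 26−6=20 non-clicks.
Subtract the second batch: 12−3=9 clicks and 20−3=17 non-clicks.

9 clicks and 17 non-clicks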